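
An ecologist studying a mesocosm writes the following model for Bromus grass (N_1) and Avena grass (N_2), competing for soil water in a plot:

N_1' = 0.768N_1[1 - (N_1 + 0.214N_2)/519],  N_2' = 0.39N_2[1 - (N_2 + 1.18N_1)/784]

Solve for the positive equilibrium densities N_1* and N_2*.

N_1* ≈ 470, N_2* ≈ 230

Setting both brackets to zero gives the nullclines N_1 + 0.214N_2 = 519 and 1.18N_1 + N_2 = 784.
Substituting N_2 = 784 - 1.18N_1 into the first: N_1(1 - 0.214·1.18) = 519 - 0.214·784.
So N_1* = 351/0.747 = 470, and then N_2* = 784 - 1.18·470 = 230.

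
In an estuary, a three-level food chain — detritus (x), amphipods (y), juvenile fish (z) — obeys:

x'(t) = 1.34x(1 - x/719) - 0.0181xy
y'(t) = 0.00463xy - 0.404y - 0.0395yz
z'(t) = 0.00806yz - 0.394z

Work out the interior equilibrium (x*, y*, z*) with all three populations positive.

x* ≈ 244, y* ≈ 48.9, z* ≈ 18.4

From dz/dt = 0: 0.00806y* = 0.394, so y* = 48.9.
From dx/dt = 0: 1.34(1 - x*/719) = 0.0181·48.9, giving x* = 719·(1 - 0.66) = 244.
From dy/dt = 0: 0.00463·244 - 0.404 = 0.0395z*, so z* = 0.727/0.0395 = 18.4.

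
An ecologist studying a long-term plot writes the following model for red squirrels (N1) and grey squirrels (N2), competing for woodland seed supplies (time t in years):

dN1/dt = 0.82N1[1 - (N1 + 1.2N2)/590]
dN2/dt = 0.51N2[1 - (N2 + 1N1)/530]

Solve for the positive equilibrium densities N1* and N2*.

Setting both brackets to zero gives the nullclines N1 + 1.2N2 = 590 and 1N1 + N2 = 530.
Substituting N2 = 530 - 1N1 into the first: N1(1 - 1.2·1) = 590 - 1.2·530.
So N1* = -46/-0.2 = 230, and then N2* = 530 - 1·230 = 300.

N1* ≈ 230, N2* ≈ 300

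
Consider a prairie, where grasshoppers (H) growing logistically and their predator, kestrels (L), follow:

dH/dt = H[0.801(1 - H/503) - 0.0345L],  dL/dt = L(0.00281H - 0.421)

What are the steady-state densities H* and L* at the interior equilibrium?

H* ≈ 150, L* ≈ 16.3

From dL/dt = 0 with L > 0: 0.00281H* = 0.421, so H* = 150.
Substitute into dH/dt = 0: 0.801(1 - 150/503) = 0.0345L*.
The bracket is 0.702, giving L* = 0.562/0.0345 = 16.3.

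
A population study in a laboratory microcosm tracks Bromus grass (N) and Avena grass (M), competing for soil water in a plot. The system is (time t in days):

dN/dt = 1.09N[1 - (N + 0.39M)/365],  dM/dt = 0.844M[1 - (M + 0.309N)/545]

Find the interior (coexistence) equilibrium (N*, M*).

N* ≈ 173, M* ≈ 491

Setting both brackets to zero gives the nullclines N + 0.39M = 365 and 0.309N + M = 545.
Substituting M = 545 - 0.309N into the first: N(1 - 0.39·0.309) = 365 - 0.39·545.
So N* = 152/0.879 = 173, and then M* = 545 - 0.309·173 = 491.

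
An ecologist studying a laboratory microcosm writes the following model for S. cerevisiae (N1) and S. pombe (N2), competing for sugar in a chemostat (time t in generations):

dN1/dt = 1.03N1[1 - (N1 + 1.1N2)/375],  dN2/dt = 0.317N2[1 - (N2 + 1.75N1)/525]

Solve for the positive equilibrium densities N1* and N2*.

Setting both brackets to zero gives the nullclines N1 + 1.1N2 = 375 and 1.75N1 + N2 = 525.
Substituting N2 = 525 - 1.75N1 into the first: N1(1 - 1.1·1.75) = 375 - 1.1·525.
So N1* = -202/-0.925 = 219, and then N2* = 525 - 1.75·219 = 142.

N1* ≈ 219, N2* ≈ 142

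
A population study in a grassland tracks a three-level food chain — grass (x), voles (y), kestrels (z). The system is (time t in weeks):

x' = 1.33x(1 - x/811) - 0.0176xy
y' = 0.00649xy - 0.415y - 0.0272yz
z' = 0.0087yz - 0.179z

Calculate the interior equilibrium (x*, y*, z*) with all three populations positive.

From dz/dt = 0: 0.0087y* = 0.179, so y* = 20.6.
From dx/dt = 0: 1.33(1 - x*/811) = 0.0176·20.6, giving x* = 811·(1 - 0.272) = 590.
From dy/dt = 0: 0.00649·590 - 0.415 = 0.0272z*, so z* = 3.42/0.0272 = 126.

x* ≈ 590, y* ≈ 20.6, z* ≈ 126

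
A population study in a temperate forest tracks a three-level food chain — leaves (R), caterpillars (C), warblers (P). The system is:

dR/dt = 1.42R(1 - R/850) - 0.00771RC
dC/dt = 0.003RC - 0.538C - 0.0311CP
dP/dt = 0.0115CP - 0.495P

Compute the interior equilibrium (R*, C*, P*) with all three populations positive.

R* ≈ 651, C* ≈ 43, P* ≈ 45.5

From dP/dt = 0: 0.0115C* = 0.495, so C* = 43.
From dR/dt = 0: 1.42(1 - R*/850) = 0.00771·43, giving R* = 850·(1 - 0.234) = 651.
From dC/dt = 0: 0.003·651 - 0.538 = 0.0311P*, so P* = 1.42/0.0311 = 45.5.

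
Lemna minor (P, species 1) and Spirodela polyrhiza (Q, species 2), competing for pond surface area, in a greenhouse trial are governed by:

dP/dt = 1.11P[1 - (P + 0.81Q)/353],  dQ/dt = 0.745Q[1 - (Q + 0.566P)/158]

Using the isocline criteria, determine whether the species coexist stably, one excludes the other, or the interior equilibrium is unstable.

species 1 excludes species 2

Compare the nullcline intercepts: K1/α12 = 353/0.81 = 436 > K2 = 158; K2/α21 = 158/0.566 = 279 < K1 = 353.
Since the inequalities point opposite ways, species 1 can invade but species 2 cannot.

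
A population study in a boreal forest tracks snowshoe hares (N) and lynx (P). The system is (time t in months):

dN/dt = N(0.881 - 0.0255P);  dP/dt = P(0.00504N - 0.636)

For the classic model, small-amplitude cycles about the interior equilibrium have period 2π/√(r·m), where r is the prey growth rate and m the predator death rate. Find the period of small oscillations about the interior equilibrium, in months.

Here r = 0.881 and m = 0.636, so r·m = 0.56.
ω = √0.56 = 0.749 per month, hence T = 2π/ω ≈ 8.39 months.

T ≈ 8.39 months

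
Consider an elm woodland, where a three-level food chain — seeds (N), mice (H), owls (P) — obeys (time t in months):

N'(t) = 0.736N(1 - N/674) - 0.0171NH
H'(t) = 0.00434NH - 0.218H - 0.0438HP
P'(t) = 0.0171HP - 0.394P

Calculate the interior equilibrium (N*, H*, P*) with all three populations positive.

From dP/dt = 0: 0.0171H* = 0.394, so H* = 23.
From dN/dt = 0: 0.736(1 - N*/674) = 0.0171·23, giving N* = 674·(1 - 0.535) = 313.
From dH/dt = 0: 0.00434·313 - 0.218 = 0.0438P*, so P* = 1.14/0.0438 = 26.1.

N* ≈ 313, H* ≈ 23, P* ≈ 26.1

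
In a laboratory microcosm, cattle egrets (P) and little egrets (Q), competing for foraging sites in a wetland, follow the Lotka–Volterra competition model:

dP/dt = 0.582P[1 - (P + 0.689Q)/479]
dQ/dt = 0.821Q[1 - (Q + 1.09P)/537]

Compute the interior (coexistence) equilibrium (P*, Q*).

Setting both brackets to zero gives the nullclines P + 0.689Q = 479 and 1.09P + Q = 537.
Substituting Q = 537 - 1.09P into the first: P(1 - 0.689·1.09) = 479 - 0.689·537.
So P* = 109/0.249 = 438, and then Q* = 537 - 1.09·438 = 59.8.

P* ≈ 438, Q* ≈ 59.8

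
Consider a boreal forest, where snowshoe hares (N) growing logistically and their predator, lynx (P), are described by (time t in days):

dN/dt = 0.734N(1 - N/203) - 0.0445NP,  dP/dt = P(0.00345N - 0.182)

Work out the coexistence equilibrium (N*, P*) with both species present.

From dP/dt = 0 with P > 0: 0.00345N* = 0.182, so N* = 52.8.
Substitute into dN/dt = 0: 0.734(1 - 52.8/203) = 0.0445P*.
The bracket is 0.74, giving P* = 0.543/0.0445 = 12.2.

N* ≈ 52.8, P* ≈ 12.2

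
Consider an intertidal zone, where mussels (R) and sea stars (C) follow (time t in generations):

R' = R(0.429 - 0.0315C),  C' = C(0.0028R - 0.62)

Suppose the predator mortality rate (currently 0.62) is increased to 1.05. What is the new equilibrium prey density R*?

R* ≈ 375

At the interior fixed point, setting dC/dt = 0 with C > 0 fixes R* = (predator death rate)/(RC coefficient) — independent of the other coefficients.
With the change, R* = 1.05/0.0028 = 375; it rises from 221.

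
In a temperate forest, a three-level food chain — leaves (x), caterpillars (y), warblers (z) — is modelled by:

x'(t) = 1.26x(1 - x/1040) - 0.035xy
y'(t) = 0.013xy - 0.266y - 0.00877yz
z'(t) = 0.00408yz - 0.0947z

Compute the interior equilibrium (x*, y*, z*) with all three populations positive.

x* ≈ 369, y* ≈ 23.2, z* ≈ 517

From dz/dt = 0: 0.00408y* = 0.0947, so y* = 23.2.
From dx/dt = 0: 1.26(1 - x*/1040) = 0.035·23.2, giving x* = 1040·(1 - 0.645) = 369.
From dy/dt = 0: 0.013·369 - 0.266 = 0.00877z*, so z* = 4.54/0.00877 = 517.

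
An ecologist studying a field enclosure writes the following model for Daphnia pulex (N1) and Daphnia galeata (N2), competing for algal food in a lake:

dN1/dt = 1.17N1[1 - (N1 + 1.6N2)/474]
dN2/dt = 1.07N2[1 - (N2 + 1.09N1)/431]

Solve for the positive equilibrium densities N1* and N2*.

Setting both brackets to zero gives the nullclines N1 + 1.6N2 = 474 and 1.09N1 + N2 = 431.
Substituting N2 = 431 - 1.09N1 into the first: N1(1 - 1.6·1.09) = 474 - 1.6·431.
So N1* = -216/-0.744 = 290, and then N2* = 431 - 1.09·290 = 115.

N1* ≈ 290, N2* ≈ 115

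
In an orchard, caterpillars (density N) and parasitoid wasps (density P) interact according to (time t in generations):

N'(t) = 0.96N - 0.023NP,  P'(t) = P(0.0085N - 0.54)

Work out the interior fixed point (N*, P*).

Set dP/dt = 0 with P > 0: 0.0085N - 0.54 = 0, so N* = 0.54/0.0085 = 63.5.
Set dN/dt = 0 with N > 0: 0.96 - 0.023P = 0, so P* = 0.96/0.023 = 41.7.

N* ≈ 63.5, P* ≈ 41.7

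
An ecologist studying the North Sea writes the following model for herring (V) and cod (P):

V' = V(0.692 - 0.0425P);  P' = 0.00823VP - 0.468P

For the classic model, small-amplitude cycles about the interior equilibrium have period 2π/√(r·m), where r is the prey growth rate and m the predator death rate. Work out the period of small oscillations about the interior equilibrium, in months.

T ≈ 11 months

Here r = 0.692 and m = 0.468, so r·m = 0.324.
ω = √0.324 = 0.569 per month, hence T = 2π/ω ≈ 11 months.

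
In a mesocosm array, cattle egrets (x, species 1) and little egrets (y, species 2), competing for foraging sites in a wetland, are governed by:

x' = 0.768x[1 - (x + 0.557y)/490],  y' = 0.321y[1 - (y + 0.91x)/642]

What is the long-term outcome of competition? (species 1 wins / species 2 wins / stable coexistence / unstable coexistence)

Compare the nullcline intercepts: K1/α12 = 490/0.557 = 880 > K2 = 642; K2/α21 = 642/0.91 = 705 > K1 = 490.
Since both inequalities hold, each species can invade when rare, so the interior equilibrium is stable.

stable coexistence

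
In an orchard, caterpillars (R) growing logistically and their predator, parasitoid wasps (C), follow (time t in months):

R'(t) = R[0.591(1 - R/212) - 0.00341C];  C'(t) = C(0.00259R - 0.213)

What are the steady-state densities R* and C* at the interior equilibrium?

From dC/dt = 0 with C > 0: 0.00259R* = 0.213, so R* = 82.2.
Substitute into dR/dt = 0: 0.591(1 - 82.2/212) = 0.00341C*.
The bracket is 0.612, giving C* = 0.362/0.00341 = 106.

R* ≈ 82.2, C* ≈ 106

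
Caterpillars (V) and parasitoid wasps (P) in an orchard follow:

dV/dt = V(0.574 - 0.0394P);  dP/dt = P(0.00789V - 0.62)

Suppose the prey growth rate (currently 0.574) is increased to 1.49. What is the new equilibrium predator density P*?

At the interior fixed point, setting dV/dt = 0 with V > 0 fixes P* = (prey growth rate)/(VP coefficient) — independent of the other coefficients.
With the change, P* = 1.49/0.0394 = 37.8; it rises from 14.6.

P* ≈ 37.8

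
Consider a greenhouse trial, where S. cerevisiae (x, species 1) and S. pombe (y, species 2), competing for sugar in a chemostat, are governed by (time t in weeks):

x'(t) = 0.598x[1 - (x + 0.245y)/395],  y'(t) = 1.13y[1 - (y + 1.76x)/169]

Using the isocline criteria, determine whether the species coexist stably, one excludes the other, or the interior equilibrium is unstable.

Compare the nullcline intercepts: K1/α12 = 395/0.245 = 1610 > K2 = 169; K2/α21 = 169/1.76 = 96 < K1 = 395.
Since the inequalities point opposite ways, species 1 can invade but species 2 cannot.

species 1 excludes species 2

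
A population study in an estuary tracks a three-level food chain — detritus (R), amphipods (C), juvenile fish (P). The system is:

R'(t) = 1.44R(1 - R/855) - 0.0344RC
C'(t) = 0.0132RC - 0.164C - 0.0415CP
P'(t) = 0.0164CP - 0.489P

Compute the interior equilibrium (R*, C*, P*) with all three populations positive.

From dP/dt = 0: 0.0164C* = 0.489, so C* = 29.8.
From dR/dt = 0: 1.44(1 - R*/855) = 0.0344·29.8, giving R* = 855·(1 - 0.712) = 246.
From dC/dt = 0: 0.0132·246 - 0.164 = 0.0415P*, so P* = 3.08/0.0415 = 74.3.

R* ≈ 246, C* ≈ 29.8, P* ≈ 74.3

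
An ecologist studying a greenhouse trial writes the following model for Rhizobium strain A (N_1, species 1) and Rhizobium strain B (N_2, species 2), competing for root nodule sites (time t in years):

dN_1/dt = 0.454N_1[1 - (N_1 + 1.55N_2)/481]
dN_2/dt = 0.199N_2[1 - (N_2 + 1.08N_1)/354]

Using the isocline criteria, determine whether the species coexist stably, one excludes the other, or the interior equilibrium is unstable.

unstable coexistence (outcome depends on initial conditions)

Compare the nullcline intercepts: K1/α12 = 481/1.55 = 310 < K2 = 354; K2/α21 = 354/1.08 = 328 < K1 = 481.
Since both are reversed, neither can invade when rare; the interior point is a saddle.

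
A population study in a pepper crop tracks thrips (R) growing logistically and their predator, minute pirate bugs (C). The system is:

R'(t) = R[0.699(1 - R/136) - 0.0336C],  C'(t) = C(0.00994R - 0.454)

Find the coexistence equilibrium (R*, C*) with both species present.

From dC/dt = 0 with C > 0: 0.00994R* = 0.454, so R* = 45.7.
Substitute into dR/dt = 0: 0.699(1 - 45.7/136) = 0.0336C*.
The bracket is 0.664, giving C* = 0.464/0.0336 = 13.8.

R* ≈ 45.7, C* ≈ 13.8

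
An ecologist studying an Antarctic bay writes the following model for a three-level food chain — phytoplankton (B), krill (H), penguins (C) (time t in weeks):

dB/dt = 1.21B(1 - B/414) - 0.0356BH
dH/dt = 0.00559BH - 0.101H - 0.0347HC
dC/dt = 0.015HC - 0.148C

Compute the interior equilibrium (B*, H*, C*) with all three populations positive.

From dC/dt = 0: 0.015H* = 0.148, so H* = 9.87.
From dB/dt = 0: 1.21(1 - B*/414) = 0.0356·9.87, giving B* = 414·(1 - 0.29) = 294.
From dH/dt = 0: 0.00559·294 - 0.101 = 0.0347C*, so C* = 1.54/0.0347 = 44.4.

B* ≈ 294, H* ≈ 9.87, C* ≈ 44.4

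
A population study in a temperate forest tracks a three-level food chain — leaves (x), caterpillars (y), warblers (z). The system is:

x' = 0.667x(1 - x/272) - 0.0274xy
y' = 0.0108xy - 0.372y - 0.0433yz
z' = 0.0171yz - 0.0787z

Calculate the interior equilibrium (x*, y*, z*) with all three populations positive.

x* ≈ 221, y* ≈ 4.6, z* ≈ 46.4

From dz/dt = 0: 0.0171y* = 0.0787, so y* = 4.6.
From dx/dt = 0: 0.667(1 - x*/272) = 0.0274·4.6, giving x* = 272·(1 - 0.189) = 221.
From dy/dt = 0: 0.0108·221 - 0.372 = 0.0433z*, so z* = 2.01/0.0433 = 46.4.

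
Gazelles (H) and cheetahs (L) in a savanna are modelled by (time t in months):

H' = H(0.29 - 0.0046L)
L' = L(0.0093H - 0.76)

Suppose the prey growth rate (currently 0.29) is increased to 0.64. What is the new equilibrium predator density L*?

L* ≈ 139

At the interior fixed point, setting dH/dt = 0 with H > 0 fixes L* = (prey growth rate)/(HL coefficient) — independent of the other coefficients.
With the change, L* = 0.64/0.0046 = 139; it rises from 63.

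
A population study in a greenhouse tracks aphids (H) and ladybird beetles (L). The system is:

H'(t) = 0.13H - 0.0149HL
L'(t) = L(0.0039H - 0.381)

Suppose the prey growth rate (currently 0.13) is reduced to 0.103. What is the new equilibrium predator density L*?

L* ≈ 6.91

At the interior fixed point, setting dH/dt = 0 with H > 0 fixes L* = (prey growth rate)/(HL coefficient) — independent of the other coefficients.
With the change, L* = 0.103/0.0149 = 6.91; it falls from 8.72.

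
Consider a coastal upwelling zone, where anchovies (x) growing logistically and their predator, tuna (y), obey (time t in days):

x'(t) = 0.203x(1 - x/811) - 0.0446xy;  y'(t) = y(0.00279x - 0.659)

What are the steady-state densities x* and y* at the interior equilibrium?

From dy/dt = 0 with y > 0: 0.00279x* = 0.659, so x* = 236.
Substitute into dx/dt = 0: 0.203(1 - 236/811) = 0.0446y*.
The bracket is 0.709, giving y* = 0.144/0.0446 = 3.23.

x* ≈ 236, y* ≈ 3.23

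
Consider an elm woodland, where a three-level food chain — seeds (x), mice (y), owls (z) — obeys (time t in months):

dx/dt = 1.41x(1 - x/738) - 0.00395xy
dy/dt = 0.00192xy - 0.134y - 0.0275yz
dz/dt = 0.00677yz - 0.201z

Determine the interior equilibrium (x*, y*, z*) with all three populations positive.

x* ≈ 677, y* ≈ 29.7, z* ≈ 42.4

From dz/dt = 0: 0.00677y* = 0.201, so y* = 29.7.
From dx/dt = 0: 1.41(1 - x*/738) = 0.00395·29.7, giving x* = 738·(1 - 0.0832) = 677.
From dy/dt = 0: 0.00192·677 - 0.134 = 0.0275z*, so z* = 1.17/0.0275 = 42.4.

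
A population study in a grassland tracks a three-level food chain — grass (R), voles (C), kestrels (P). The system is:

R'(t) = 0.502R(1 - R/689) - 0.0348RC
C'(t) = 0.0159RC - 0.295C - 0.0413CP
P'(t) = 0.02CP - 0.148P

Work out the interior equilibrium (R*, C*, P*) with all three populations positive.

R* ≈ 336, C* ≈ 7.4, P* ≈ 122

From dP/dt = 0: 0.02C* = 0.148, so C* = 7.4.
From dR/dt = 0: 0.502(1 - R*/689) = 0.0348·7.4, giving R* = 689·(1 - 0.513) = 336.
From dC/dt = 0: 0.0159·336 - 0.295 = 0.0413P*, so P* = 5.04/0.0413 = 122.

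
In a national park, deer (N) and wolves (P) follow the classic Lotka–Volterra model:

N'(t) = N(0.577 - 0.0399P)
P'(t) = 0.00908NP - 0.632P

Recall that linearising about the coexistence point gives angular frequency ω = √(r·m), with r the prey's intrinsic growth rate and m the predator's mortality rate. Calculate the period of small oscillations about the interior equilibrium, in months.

T ≈ 10.4 months

Here r = 0.577 and m = 0.632, so r·m = 0.365.
ω = √0.365 = 0.604 per month, hence T = 2π/ω ≈ 10.4 months.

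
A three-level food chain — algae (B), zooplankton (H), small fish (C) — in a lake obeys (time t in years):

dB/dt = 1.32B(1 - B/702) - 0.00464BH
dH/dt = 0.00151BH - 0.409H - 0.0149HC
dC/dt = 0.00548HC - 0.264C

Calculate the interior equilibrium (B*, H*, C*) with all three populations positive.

From dC/dt = 0: 0.00548H* = 0.264, so H* = 48.2.
From dB/dt = 0: 1.32(1 - B*/702) = 0.00464·48.2, giving B* = 702·(1 - 0.169) = 583.
From dH/dt = 0: 0.00151·583 - 0.409 = 0.0149C*, so C* = 0.472/0.0149 = 31.6.

B* ≈ 583, H* ≈ 48.2, C* ≈ 31.6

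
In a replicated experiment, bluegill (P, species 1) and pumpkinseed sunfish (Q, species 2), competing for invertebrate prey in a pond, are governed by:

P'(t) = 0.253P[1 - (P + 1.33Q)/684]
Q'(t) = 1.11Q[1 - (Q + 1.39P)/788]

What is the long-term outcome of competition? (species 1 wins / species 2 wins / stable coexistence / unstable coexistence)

Compare the nullcline intercepts: K1/α12 = 684/1.33 = 514 < K2 = 788; K2/α21 = 788/1.39 = 567 < K1 = 684.
Since both are reversed, neither can invade when rare; the interior point is a saddle.

unstable coexistence (outcome depends on initial conditions)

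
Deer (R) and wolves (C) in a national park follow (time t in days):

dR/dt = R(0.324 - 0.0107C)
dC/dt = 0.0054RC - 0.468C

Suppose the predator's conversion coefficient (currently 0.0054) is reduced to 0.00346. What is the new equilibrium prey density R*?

R* ≈ 135

At the interior fixed point, setting dC/dt = 0 with C > 0 fixes R* = (predator death rate)/(RC coefficient) — independent of the other coefficients.
With the change, R* = 0.468/0.00346 = 135; it rises from 86.7.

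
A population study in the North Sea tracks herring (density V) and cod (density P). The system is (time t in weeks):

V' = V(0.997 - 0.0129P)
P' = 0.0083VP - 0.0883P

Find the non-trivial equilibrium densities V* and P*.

Set dP/dt = 0 with P > 0: 0.0083V - 0.0883 = 0, so V* = 0.0883/0.0083 = 10.6.
Set dV/dt = 0 with V > 0: 0.997 - 0.0129P = 0, so P* = 0.997/0.0129 = 77.3.

V* ≈ 10.6, P* ≈ 77.3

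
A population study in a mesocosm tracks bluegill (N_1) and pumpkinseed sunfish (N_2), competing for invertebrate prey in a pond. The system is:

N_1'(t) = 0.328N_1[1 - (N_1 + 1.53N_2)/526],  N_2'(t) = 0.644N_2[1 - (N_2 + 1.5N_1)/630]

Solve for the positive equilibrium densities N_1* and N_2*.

Setting both brackets to zero gives the nullclines N_1 + 1.53N_2 = 526 and 1.5N_1 + N_2 = 630.
Substituting N_2 = 630 - 1.5N_1 into the first: N_1(1 - 1.53·1.5) = 526 - 1.53·630.
So N_1* = -438/-1.29 = 338, and then N_2* = 630 - 1.5·338 = 123.

N_1* ≈ 338, N_2* ≈ 123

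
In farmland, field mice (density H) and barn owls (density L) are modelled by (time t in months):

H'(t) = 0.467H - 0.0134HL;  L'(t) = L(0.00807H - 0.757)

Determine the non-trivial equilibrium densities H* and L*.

H* ≈ 93.8, L* ≈ 34.9

Set dL/dt = 0 with L > 0: 0.00807H - 0.757 = 0, so H* = 0.757/0.00807 = 93.8.
Set dH/dt = 0 with H > 0: 0.467 - 0.0134L = 0, so L* = 0.467/0.0134 = 34.9.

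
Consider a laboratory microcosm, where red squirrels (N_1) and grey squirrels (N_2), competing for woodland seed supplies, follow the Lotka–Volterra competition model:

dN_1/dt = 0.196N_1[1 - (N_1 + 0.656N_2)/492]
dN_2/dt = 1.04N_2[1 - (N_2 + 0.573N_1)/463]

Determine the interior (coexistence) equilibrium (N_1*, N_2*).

N_1* ≈ 302, N_2* ≈ 290

Setting both brackets to zero gives the nullclines N_1 + 0.656N_2 = 492 and 0.573N_1 + N_2 = 463.
Substituting N_2 = 463 - 0.573N_1 into the first: N_1(1 - 0.656·0.573) = 492 - 0.656·463.
So N_1* = 188/0.624 = 302, and then N_2* = 463 - 0.573·302 = 290.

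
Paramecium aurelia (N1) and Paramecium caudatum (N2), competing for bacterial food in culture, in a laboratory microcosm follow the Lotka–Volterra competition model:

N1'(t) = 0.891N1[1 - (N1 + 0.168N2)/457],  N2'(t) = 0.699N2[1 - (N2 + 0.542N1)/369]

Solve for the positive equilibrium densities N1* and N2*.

Setting both brackets to zero gives the nullclines N1 + 0.168N2 = 457 and 0.542N1 + N2 = 369.
Substituting N2 = 369 - 0.542N1 into the first: N1(1 - 0.168·0.542) = 457 - 0.168·369.
So N1* = 395/0.909 = 435, and then N2* = 369 - 0.542·435 = 133.

N1* ≈ 435, N2* ≈ 133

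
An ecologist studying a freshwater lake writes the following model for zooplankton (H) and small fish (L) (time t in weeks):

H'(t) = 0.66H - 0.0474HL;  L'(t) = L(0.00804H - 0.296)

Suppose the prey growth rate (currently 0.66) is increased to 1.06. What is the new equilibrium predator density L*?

L* ≈ 22.4

At the interior fixed point, setting dH/dt = 0 with H > 0 fixes L* = (prey growth rate)/(HL coefficient) — independent of the other coefficients.
With the change, L* = 1.06/0.0474 = 22.4; it rises from 13.9.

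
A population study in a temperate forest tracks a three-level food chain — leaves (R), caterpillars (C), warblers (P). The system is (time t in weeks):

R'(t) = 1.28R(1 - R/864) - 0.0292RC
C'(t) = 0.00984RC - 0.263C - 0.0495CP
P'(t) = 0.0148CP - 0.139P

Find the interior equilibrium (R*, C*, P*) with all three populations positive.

R* ≈ 679, C* ≈ 9.39, P* ≈ 130

From dP/dt = 0: 0.0148C* = 0.139, so C* = 9.39.
From dR/dt = 0: 1.28(1 - R*/864) = 0.0292·9.39, giving R* = 864·(1 - 0.214) = 679.
From dC/dt = 0: 0.00984·679 - 0.263 = 0.0495P*, so P* = 6.42/0.0495 = 130.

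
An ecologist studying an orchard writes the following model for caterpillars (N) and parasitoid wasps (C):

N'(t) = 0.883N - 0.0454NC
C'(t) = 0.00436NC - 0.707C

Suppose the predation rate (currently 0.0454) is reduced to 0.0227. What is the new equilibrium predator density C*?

C* ≈ 38.9

At the interior fixed point, setting dN/dt = 0 with N > 0 fixes C* = (prey growth rate)/(NC coefficient) — independent of the other coefficients.
With the change, C* = 0.883/0.0227 = 38.9; it rises from 19.4.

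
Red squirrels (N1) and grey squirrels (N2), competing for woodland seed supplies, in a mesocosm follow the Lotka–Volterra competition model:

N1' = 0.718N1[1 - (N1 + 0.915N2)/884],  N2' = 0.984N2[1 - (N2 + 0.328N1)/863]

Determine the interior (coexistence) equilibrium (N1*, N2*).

Setting both brackets to zero gives the nullclines N1 + 0.915N2 = 884 and 0.328N1 + N2 = 863.
Substituting N2 = 863 - 0.328N1 into the first: N1(1 - 0.915·0.328) = 884 - 0.915·863.
So N1* = 94.4/0.7 = 135, and then N2* = 863 - 0.328·135 = 819.

N1* ≈ 135, N2* ≈ 819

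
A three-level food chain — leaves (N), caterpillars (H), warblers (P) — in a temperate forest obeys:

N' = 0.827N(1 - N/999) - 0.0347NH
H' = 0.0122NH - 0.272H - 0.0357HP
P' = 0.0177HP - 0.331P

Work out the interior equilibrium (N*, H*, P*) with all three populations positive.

N* ≈ 215, H* ≈ 18.7, P* ≈ 65.9

From dP/dt = 0: 0.0177H* = 0.331, so H* = 18.7.
From dN/dt = 0: 0.827(1 - N*/999) = 0.0347·18.7, giving N* = 999·(1 - 0.785) = 215.
From dH/dt = 0: 0.0122·215 - 0.272 = 0.0357P*, so P* = 2.35/0.0357 = 65.9.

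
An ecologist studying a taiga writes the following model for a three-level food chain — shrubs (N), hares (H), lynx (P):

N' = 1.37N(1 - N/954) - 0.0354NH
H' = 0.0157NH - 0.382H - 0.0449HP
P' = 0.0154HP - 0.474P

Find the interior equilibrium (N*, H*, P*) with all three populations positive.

From dP/dt = 0: 0.0154H* = 0.474, so H* = 30.8.
From dN/dt = 0: 1.37(1 - N*/954) = 0.0354·30.8, giving N* = 954·(1 - 0.795) = 195.
From dH/dt = 0: 0.0157·195 - 0.382 = 0.0449P*, so P* = 2.68/0.0449 = 59.8.

N* ≈ 195, H* ≈ 30.8, P* ≈ 59.8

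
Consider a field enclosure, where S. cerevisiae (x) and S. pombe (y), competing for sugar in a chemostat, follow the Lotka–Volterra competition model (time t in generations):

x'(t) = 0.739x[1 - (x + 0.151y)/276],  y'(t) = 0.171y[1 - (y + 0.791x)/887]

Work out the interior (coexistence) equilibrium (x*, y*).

Setting both brackets to zero gives the nullclines x + 0.151y = 276 and 0.791x + y = 887.
Substituting y = 887 - 0.791x into the first: x(1 - 0.151·0.791) = 276 - 0.151·887.
So x* = 142/0.881 = 161, and then y* = 887 - 0.791·161 = 759.

x* ≈ 161, y* ≈ 759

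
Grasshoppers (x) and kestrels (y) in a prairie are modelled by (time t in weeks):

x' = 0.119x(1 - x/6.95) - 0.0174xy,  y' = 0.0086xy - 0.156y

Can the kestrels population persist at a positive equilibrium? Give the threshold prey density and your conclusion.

Threshold x = 18.1; K < 18.1, so no, the predator goes extinct.

The predator equation gives dy/dt > 0 only when x > 0.156/0.0086 = 18.1.
Without the predator, x → K = 6.95. Since 6.95 < 18.1, the predator cannot invade.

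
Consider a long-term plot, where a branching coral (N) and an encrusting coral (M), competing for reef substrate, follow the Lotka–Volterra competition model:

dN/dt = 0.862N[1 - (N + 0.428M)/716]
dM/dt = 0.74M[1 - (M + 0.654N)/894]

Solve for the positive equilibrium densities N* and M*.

Setting both brackets to zero gives the nullclines N + 0.428M = 716 and 0.654N + M = 894.
Substituting M = 894 - 0.654N into the first: N(1 - 0.428·0.654) = 716 - 0.428·894.
So N* = 333/0.72 = 463, and then M* = 894 - 0.654·463 = 591.

N* ≈ 463, M* ≈ 591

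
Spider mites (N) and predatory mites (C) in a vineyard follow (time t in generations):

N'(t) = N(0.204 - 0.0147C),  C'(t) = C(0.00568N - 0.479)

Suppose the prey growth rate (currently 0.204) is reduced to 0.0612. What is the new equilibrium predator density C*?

C* ≈ 4.16

At the interior fixed point, setting dN/dt = 0 with N > 0 fixes C* = (prey growth rate)/(NC coefficient) — independent of the other coefficients.
With the change, C* = 0.0612/0.0147 = 4.16; it falls from 13.9.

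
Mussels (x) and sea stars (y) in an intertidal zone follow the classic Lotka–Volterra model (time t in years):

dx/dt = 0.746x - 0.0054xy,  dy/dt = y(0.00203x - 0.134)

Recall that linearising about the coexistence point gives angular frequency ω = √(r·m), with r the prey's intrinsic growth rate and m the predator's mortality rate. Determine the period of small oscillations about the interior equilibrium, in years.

Here r = 0.746 and m = 0.134, so r·m = 0.1.
ω = √0.1 = 0.316 per year, hence T = 2π/ω ≈ 19.9 years.

T ≈ 19.9 years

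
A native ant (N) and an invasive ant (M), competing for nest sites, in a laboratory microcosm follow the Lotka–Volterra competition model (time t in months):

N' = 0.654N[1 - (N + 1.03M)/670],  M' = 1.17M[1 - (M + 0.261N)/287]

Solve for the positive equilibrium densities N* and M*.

N* ≈ 512, M* ≈ 153

Setting both brackets to zero gives the nullclines N + 1.03M = 670 and 0.261N + M = 287.
Substituting M = 287 - 0.261N into the first: N(1 - 1.03·0.261) = 670 - 1.03·287.
So N* = 374/0.731 = 512, and then M* = 287 - 0.261·512 = 153.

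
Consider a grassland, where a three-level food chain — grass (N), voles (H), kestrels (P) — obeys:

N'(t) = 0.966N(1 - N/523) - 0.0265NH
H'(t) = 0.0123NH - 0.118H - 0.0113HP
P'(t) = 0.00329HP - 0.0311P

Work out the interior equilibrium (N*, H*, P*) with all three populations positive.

From dP/dt = 0: 0.00329H* = 0.0311, so H* = 9.45.
From dN/dt = 0: 0.966(1 - N*/523) = 0.0265·9.45, giving N* = 523·(1 - 0.259) = 387.
From dH/dt = 0: 0.0123·387 - 0.118 = 0.0113P*, so P* = 4.65/0.0113 = 411.

N* ≈ 387, H* ≈ 9.45, P* ≈ 411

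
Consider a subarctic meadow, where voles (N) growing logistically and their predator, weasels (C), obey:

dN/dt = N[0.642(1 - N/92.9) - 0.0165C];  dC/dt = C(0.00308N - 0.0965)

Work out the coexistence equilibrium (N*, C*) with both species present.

From dC/dt = 0 with C > 0: 0.00308N* = 0.0965, so N* = 31.3.
Substitute into dN/dt = 0: 0.642(1 - 31.3/92.9) = 0.0165C*.
The bracket is 0.663, giving C* = 0.425/0.0165 = 25.8.

N* ≈ 31.3, C* ≈ 25.8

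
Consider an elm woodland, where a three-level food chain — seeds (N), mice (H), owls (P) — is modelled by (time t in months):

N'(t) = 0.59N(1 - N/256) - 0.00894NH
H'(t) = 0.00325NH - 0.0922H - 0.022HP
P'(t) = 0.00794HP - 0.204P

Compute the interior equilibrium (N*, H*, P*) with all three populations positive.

N* ≈ 156, H* ≈ 25.7, P* ≈ 18.9

From dP/dt = 0: 0.00794H* = 0.204, so H* = 25.7.
From dN/dt = 0: 0.59(1 - N*/256) = 0.00894·25.7, giving N* = 256·(1 - 0.389) = 156.
From dH/dt = 0: 0.00325·156 - 0.0922 = 0.022P*, so P* = 0.416/0.022 = 18.9.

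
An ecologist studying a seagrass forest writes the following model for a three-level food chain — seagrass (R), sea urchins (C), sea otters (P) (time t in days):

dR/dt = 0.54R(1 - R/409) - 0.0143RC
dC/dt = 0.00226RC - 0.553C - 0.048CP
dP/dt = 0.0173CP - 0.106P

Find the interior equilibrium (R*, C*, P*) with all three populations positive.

From dP/dt = 0: 0.0173C* = 0.106, so C* = 6.13.
From dR/dt = 0: 0.54(1 - R*/409) = 0.0143·6.13, giving R* = 409·(1 - 0.162) = 343.
From dC/dt = 0: 0.00226·343 - 0.553 = 0.048P*, so P* = 0.221/0.048 = 4.61.

R* ≈ 343, C* ≈ 6.13, P* ≈ 4.61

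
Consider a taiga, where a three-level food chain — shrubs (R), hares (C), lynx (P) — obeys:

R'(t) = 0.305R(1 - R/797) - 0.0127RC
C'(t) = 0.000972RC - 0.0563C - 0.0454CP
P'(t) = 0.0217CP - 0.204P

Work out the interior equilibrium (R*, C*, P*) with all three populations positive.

R* ≈ 485, C* ≈ 9.4, P* ≈ 9.14

From dP/dt = 0: 0.0217C* = 0.204, so C* = 9.4.
From dR/dt = 0: 0.305(1 - R*/797) = 0.0127·9.4, giving R* = 797·(1 - 0.391) = 485.
From dC/dt = 0: 0.000972·485 - 0.0563 = 0.0454P*, so P* = 0.415/0.0454 = 9.14.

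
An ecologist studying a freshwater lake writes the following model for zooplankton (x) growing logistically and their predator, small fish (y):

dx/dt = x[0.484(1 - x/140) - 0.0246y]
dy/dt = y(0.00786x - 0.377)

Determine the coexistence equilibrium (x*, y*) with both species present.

x* ≈ 48, y* ≈ 12.9

From dy/dt = 0 with y > 0: 0.00786x* = 0.377, so x* = 48.
Substitute into dx/dt = 0: 0.484(1 - 48/140) = 0.0246y*.
The bracket is 0.657, giving y* = 0.318/0.0246 = 12.9.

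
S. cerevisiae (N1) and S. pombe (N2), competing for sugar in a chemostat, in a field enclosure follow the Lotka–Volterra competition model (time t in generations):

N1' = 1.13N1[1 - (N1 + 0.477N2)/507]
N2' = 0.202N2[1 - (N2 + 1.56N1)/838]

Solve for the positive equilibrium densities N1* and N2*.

N1* ≈ 419, N2* ≈ 184

Setting both brackets to zero gives the nullclines N1 + 0.477N2 = 507 and 1.56N1 + N2 = 838.
Substituting N2 = 838 - 1.56N1 into the first: N1(1 - 0.477·1.56) = 507 - 0.477·838.
So N1* = 107/0.256 = 419, and then N2* = 838 - 1.56·419 = 184.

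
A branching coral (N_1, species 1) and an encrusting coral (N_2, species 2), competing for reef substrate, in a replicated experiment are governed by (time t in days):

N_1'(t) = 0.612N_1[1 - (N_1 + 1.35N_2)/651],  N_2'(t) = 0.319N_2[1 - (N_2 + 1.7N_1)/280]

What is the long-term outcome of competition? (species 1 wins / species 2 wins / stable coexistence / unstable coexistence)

species 1 excludes species 2

Compare the nullcline intercepts: K1/α12 = 651/1.35 = 482 > K2 = 280; K2/α21 = 280/1.7 = 165 < K1 = 651.
Since the inequalities point opposite ways, species 1 can invade but species 2 cannot.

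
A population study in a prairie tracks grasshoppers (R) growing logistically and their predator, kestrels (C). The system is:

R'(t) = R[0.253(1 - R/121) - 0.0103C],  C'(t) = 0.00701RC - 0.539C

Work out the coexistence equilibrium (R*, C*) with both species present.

R* ≈ 76.9, C* ≈ 8.95

From dC/dt = 0 with C > 0: 0.00701R* = 0.539, so R* = 76.9.
Substitute into dR/dt = 0: 0.253(1 - 76.9/121) = 0.0103C*.
The bracket is 0.365, giving C* = 0.0922/0.0103 = 8.95.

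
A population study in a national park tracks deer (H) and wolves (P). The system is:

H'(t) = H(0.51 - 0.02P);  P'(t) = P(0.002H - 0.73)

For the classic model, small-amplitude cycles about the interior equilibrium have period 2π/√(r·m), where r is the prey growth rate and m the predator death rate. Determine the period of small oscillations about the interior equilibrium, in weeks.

T ≈ 10.3 weeks

Here r = 0.51 and m = 0.73, so r·m = 0.372.
ω = √0.372 = 0.61 per week, hence T = 2π/ω ≈ 10.3 weeks.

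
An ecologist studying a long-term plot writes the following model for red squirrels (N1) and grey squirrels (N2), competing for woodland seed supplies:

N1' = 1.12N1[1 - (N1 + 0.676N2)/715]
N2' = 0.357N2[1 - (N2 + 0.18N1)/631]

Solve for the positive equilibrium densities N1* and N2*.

N1* ≈ 328, N2* ≈ 572

Setting both brackets to zero gives the nullclines N1 + 0.676N2 = 715 and 0.18N1 + N2 = 631.
Substituting N2 = 631 - 0.18N1 into the first: N1(1 - 0.676·0.18) = 715 - 0.676·631.
So N1* = 288/0.878 = 328, and then N2* = 631 - 0.18·328 = 572.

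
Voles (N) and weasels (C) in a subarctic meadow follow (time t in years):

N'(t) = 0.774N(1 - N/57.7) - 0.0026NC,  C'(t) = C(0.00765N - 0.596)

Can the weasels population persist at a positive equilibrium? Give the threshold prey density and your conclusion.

Threshold N = 77.9; K < 77.9, so no, the predator goes extinct.

The predator equation gives dC/dt > 0 only when N > 0.596/0.00765 = 77.9.
Without the predator, N → K = 57.7. Since 57.7 < 77.9, the predator cannot invade.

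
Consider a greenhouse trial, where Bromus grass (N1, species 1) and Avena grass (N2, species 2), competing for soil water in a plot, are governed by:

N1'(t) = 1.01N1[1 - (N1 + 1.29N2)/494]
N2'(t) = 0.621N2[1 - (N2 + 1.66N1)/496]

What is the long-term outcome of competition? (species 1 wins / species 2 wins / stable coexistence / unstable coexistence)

unstable coexistence (outcome depends on initial conditions)

Compare the nullcline intercepts: K1/α12 = 494/1.29 = 383 < K2 = 496; K2/α21 = 496/1.66 = 299 < K1 = 494.
Since both are reversed, neither can invade when rare; the interior point is a saddle.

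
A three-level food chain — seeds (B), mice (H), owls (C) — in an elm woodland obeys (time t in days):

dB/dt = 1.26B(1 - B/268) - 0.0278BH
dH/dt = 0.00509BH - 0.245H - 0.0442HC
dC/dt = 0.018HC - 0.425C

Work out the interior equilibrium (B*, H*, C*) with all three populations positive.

From dC/dt = 0: 0.018H* = 0.425, so H* = 23.6.
From dB/dt = 0: 1.26(1 - B*/268) = 0.0278·23.6, giving B* = 268·(1 - 0.521) = 128.
From dH/dt = 0: 0.00509·128 - 0.245 = 0.0442C*, so C* = 0.408/0.0442 = 9.24.

B* ≈ 128, H* ≈ 23.6, C* ≈ 9.24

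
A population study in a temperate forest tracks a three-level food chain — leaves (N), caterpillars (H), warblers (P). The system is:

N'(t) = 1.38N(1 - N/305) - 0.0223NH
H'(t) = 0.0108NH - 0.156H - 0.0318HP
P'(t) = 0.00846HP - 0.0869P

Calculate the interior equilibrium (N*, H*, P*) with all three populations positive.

N* ≈ 254, H* ≈ 10.3, P* ≈ 81.5

From dP/dt = 0: 0.00846H* = 0.0869, so H* = 10.3.
From dN/dt = 0: 1.38(1 - N*/305) = 0.0223·10.3, giving N* = 305·(1 - 0.166) = 254.
From dH/dt = 0: 0.0108·254 - 0.156 = 0.0318P*, so P* = 2.59/0.0318 = 81.5.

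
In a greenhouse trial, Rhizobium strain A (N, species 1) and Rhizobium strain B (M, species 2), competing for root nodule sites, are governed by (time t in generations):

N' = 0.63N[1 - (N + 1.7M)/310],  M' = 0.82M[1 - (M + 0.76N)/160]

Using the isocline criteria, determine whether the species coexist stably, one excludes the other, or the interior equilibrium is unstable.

Compare the nullcline intercepts: K1/α12 = 310/1.7 = 182 > K2 = 160; K2/α21 = 160/0.76 = 211 < K1 = 310.
Since the inequalities point opposite ways, species 1 can invade but species 2 cannot.

species 1 excludes species 2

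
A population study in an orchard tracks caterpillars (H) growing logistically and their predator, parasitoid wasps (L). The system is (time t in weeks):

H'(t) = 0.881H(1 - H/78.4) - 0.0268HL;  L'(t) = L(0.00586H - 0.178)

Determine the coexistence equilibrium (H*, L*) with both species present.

From dL/dt = 0 with L > 0: 0.00586H* = 0.178, so H* = 30.4.
Substitute into dH/dt = 0: 0.881(1 - 30.4/78.4) = 0.0268L*.
The bracket is 0.613, giving L* = 0.54/0.0268 = 20.1.

H* ≈ 30.4, L* ≈ 20.1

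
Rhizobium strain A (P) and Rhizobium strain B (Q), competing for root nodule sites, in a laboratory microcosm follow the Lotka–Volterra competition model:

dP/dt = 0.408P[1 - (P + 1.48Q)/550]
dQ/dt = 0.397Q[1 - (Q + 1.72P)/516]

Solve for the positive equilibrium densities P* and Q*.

Setting both brackets to zero gives the nullclines P + 1.48Q = 550 and 1.72P + Q = 516.
Substituting Q = 516 - 1.72P into the first: P(1 - 1.48·1.72) = 550 - 1.48·516.
So P* = -214/-1.55 = 138, and then Q* = 516 - 1.72·138 = 278.

P* ≈ 138, Q* ≈ 278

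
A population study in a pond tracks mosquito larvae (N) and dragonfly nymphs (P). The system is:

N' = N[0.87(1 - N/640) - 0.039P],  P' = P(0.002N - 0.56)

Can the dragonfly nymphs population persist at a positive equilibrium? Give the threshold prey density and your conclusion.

Threshold N = 280; K > 280, so yes, the predator persists.

The predator equation gives dP/dt > 0 only when N > 0.56/0.002 = 280.
Without the predator, N → K = 640. Since 640 > 280, the predator can invade and persist.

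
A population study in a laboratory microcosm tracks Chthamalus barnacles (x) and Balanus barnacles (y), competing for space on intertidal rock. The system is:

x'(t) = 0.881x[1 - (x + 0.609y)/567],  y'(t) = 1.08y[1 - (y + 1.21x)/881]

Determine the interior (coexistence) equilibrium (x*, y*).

Setting both brackets to zero gives the nullclines x + 0.609y = 567 and 1.21x + y = 881.
Substituting y = 881 - 1.21x into the first: x(1 - 0.609·1.21) = 567 - 0.609·881.
So x* = 30.5/0.263 = 116, and then y* = 881 - 1.21·116 = 741.

x* ≈ 116, y* ≈ 741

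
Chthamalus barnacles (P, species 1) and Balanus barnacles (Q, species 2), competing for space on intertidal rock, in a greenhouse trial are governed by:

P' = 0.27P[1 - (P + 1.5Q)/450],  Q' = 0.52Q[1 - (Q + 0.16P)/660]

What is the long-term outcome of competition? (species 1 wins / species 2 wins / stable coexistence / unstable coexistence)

species 2 excludes species 1

Compare the nullcline intercepts: K1/α12 = 450/1.5 = 300 < K2 = 660; K2/α21 = 660/0.16 = 4120 > K1 = 450.
Since the inequalities point opposite ways, species 2 can invade but species 1 cannot.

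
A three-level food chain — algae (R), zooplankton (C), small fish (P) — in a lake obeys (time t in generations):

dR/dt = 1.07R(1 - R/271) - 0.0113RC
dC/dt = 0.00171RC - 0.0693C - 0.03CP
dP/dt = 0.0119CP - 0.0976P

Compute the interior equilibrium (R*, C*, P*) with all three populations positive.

From dP/dt = 0: 0.0119C* = 0.0976, so C* = 8.2.
From dR/dt = 0: 1.07(1 - R*/271) = 0.0113·8.2, giving R* = 271·(1 - 0.0866) = 248.
From dC/dt = 0: 0.00171·248 - 0.0693 = 0.03P*, so P* = 0.354/0.03 = 11.8.

R* ≈ 248, C* ≈ 8.2, P* ≈ 11.8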